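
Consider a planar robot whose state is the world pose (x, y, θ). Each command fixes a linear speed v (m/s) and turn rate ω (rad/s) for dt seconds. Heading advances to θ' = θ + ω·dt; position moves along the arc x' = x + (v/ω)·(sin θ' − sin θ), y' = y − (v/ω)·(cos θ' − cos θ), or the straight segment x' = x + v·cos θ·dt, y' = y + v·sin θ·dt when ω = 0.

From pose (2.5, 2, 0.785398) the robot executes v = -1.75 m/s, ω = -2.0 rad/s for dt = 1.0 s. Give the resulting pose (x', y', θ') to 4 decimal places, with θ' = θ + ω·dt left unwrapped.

(1.0612, 2.3136, -1.2146)

θ' = 0.7854 + -2.0·1.0 = -1.2146
R = v/ω = -1.75/-2.0 = 0.8750
x' = 2.5 + 0.8750·(sin -1.2146 − sin 0.7854) = 1.0612
y' = 2 − 0.8750·(cos -1.2146 − cos 0.7854) = 2.3136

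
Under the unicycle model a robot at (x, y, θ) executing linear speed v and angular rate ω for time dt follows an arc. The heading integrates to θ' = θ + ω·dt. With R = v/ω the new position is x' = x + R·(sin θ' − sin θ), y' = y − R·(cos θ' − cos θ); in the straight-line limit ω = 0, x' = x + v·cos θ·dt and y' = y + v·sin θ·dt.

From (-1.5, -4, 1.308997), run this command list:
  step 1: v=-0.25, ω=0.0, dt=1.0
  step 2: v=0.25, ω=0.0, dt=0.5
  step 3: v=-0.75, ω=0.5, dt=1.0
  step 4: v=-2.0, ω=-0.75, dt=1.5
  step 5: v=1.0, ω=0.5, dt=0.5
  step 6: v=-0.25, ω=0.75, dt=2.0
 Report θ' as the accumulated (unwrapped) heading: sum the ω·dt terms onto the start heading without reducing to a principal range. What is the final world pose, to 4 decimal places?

step 1: θ'=1.3090 (straight) → pose (-1.5647, -4.2415, 1.3090)
step 2: θ'=1.3090 (straight) → pose (-1.5324, -4.1207, 1.3090)
step 3: θ'=1.8090 (R=-1.5000) → pose (-1.5411, -4.8629, 1.8090)
step 4: θ'=0.6840 (R=2.6667) → pose (-2.4474, -7.5589, 0.6840)
step 5: θ'=0.9340 (R=2.0000) → pose (-2.1032, -7.1981, 0.9340)
step 6: θ'=2.4340 (R=-0.3333) → pose (-2.0519, -7.6496, 2.4340)

(-2.0519, -7.6496, 2.4340)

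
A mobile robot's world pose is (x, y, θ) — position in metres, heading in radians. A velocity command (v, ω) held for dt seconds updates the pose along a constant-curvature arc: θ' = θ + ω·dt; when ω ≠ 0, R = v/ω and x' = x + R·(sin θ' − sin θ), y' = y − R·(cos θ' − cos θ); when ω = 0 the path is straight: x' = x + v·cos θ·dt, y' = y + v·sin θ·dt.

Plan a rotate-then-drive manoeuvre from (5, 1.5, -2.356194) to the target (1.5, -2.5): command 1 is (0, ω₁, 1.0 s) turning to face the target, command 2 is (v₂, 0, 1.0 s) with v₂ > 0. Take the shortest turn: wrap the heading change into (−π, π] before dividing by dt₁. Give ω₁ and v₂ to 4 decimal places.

heading to target = atan2(-2.5−1.5, 1.5−5) = -2.2896
Δθ = wrap(-2.2896 − -2.3562) = 0.0666; ω₁ = Δθ/dt₁ = 0.0666
distance = √((1.5−5)² + (-2.5−1.5)²) = 5.3151; v₂ = distance/dt₂ = 5.3151

ω₁ = 0.0666, v₂ = 5.3151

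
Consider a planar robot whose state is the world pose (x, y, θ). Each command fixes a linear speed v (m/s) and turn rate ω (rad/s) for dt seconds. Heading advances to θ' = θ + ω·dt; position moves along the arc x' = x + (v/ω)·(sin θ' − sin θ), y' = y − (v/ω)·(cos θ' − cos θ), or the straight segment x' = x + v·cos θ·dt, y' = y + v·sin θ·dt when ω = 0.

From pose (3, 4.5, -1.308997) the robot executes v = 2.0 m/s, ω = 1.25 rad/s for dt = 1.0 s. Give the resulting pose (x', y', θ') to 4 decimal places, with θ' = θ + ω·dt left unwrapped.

θ' = -1.3090 + 1.25·1.0 = -0.0590
R = v/ω = 2.0/1.25 = 1.6000
x' = 3 + 1.6000·(sin -0.0590 − sin -1.3090) = 4.4511
y' = 4.5 − 1.6000·(cos -0.0590 − cos -1.3090) = 3.3169

(4.4511, 3.3169, -0.0590)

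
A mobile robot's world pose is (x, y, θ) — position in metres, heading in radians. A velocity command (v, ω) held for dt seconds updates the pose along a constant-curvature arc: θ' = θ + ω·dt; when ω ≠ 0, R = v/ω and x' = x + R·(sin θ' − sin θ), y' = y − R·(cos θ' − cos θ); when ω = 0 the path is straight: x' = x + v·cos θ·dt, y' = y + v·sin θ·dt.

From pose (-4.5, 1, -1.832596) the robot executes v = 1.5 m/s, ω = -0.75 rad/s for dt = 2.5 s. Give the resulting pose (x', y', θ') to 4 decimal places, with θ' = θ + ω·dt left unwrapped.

θ' = -1.8326 + -0.75·2.5 = -3.7076
R = v/ω = 1.5/-0.75 = -2.0000
x' = -4.5 + -2.0000·(sin -3.7076 − sin -1.8326) = -7.5044
y' = 1 − -2.0000·(cos -3.7076 − cos -1.8326) = -0.1705

(-7.5044, -0.1705, -3.7076)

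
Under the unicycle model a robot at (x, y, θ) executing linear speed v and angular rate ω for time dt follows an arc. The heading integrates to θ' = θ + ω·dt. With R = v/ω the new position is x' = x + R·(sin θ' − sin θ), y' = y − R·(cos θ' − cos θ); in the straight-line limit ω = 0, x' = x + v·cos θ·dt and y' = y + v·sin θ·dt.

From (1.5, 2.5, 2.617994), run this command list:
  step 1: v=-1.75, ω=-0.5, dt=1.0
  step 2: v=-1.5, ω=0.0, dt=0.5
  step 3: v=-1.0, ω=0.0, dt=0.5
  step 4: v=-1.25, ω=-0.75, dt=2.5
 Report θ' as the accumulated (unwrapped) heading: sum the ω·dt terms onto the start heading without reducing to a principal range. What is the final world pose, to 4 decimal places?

step 1: θ'=2.1180 (R=3.5000) → pose (2.7390, 1.2899, 2.1180)
step 2: θ'=2.1180 (straight) → pose (3.1292, 0.6495, 2.1180)
step 3: θ'=2.1180 (straight) → pose (3.3893, 0.2225, 2.1180)
step 4: θ'=0.2430 (R=1.6667) → pose (2.3670, -2.2624, 0.2430)

(2.3670, -2.2624, 0.2430)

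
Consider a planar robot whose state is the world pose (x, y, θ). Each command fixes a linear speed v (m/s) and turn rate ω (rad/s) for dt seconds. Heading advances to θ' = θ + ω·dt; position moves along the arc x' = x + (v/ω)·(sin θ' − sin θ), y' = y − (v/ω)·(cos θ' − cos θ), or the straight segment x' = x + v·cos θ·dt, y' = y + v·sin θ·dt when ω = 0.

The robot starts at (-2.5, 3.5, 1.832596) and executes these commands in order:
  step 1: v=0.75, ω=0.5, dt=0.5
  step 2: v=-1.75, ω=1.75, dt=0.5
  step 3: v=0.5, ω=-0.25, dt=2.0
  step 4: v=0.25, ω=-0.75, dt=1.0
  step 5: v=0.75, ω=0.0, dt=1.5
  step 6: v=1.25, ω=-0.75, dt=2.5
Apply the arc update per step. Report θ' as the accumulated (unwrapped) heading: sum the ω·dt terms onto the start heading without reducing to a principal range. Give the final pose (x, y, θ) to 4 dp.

(-1.1943, 6.9672, -0.1674)

step 1: θ'=2.0826 (R=1.5000) → pose (-2.6411, 3.8464, 2.0826)
step 2: θ'=2.9576 (R=-1.0000) → pose (-1.9522, 3.3530, 2.9576)
step 3: θ'=2.4576 (R=-2.0000) → pose (-2.8501, 3.7692, 2.4576)
step 4: θ'=1.7076 (R=-0.3333) → pose (-2.9696, 3.9820, 1.7076)
step 5: θ'=1.7076 (straight) → pose (-3.1231, 5.0965, 1.7076)
step 6: θ'=-0.1674 (R=-1.6667) → pose (-1.1943, 6.9672, -0.1674)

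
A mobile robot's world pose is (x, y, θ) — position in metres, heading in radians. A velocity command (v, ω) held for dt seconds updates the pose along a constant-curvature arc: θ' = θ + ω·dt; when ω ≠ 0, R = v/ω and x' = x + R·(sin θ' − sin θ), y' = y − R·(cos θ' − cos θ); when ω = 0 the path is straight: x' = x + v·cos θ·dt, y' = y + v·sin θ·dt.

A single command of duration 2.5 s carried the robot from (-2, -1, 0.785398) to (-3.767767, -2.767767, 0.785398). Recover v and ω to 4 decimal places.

v = -1.0000, ω = 0.0000

Δθ = 0.785398 − 0.785398 = 0.000000
ω = Δθ/dt = 0.000000/2.5 = 0.0000
ω = 0 → v = (Δx·cos θ + Δy·sin θ)/dt = -1.0000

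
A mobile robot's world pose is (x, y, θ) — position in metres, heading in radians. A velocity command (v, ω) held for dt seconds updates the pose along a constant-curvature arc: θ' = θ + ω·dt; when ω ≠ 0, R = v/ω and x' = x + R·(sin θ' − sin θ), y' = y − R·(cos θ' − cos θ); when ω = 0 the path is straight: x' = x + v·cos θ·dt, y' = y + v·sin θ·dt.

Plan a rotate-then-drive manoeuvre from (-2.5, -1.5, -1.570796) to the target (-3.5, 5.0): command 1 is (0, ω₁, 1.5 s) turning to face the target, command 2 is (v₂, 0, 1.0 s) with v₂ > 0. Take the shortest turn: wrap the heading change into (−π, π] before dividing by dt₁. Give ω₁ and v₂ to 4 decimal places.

ω₁ = -1.9926, v₂ = 6.5765

heading to target = atan2(5−-1.5, -3.5−-2.5) = 1.7234
Δθ = wrap(1.7234 − -1.5708) = -2.9889; ω₁ = Δθ/dt₁ = -1.9926
distance = √((-3.5−-2.5)² + (5−-1.5)²) = 6.5765; v₂ = distance/dt₂ = 6.5765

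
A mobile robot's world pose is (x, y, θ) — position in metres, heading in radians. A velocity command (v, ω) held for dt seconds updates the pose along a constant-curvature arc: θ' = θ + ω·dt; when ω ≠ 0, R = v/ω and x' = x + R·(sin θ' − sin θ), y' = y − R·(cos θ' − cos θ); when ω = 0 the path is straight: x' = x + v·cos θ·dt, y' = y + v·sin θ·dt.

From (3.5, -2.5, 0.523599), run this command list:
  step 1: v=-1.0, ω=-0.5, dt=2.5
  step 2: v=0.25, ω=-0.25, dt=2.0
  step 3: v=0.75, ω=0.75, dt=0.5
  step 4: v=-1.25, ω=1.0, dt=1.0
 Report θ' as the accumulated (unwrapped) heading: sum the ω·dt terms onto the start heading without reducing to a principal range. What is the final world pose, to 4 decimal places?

step 1: θ'=-0.7264 (R=2.0000) → pose (1.1716, -2.2631, -0.7264)
step 2: θ'=-1.2264 (R=-1.0000) → pose (1.4487, -2.6730, -1.2264)
step 3: θ'=-0.8514 (R=1.0000) → pose (1.6378, -2.9943, -0.8514)
step 4: θ'=0.1486 (R=-1.2500) → pose (0.5125, -2.5818, 0.1486)

(0.5125, -2.5818, 0.1486)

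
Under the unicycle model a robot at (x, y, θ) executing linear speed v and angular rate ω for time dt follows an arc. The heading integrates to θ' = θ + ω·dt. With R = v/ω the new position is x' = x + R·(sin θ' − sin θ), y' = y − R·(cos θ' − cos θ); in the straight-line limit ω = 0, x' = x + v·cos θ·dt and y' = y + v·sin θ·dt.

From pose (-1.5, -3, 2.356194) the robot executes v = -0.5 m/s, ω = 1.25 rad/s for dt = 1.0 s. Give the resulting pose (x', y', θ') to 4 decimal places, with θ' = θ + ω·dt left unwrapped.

(-1.0379, -3.0748, 3.6062)

θ' = 2.3562 + 1.25·1.0 = 3.6062
R = v/ω = -0.5/1.25 = -0.4000
x' = -1.5 + -0.4000·(sin 3.6062 − sin 2.3562) = -1.0379
y' = -3 − -0.4000·(cos 3.6062 − cos 2.3562) = -3.0748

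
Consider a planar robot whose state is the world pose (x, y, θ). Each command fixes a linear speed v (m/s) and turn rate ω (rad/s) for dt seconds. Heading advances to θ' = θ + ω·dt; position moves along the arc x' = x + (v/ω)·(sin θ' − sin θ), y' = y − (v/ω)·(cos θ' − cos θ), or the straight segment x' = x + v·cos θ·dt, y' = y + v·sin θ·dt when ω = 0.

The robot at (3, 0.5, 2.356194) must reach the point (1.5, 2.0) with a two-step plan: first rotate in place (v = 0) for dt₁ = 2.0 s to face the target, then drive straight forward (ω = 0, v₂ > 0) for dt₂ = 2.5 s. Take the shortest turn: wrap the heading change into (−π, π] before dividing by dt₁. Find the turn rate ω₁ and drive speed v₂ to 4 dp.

heading to target = atan2(2−0.5, 1.5−3) = 2.3562
Δθ = wrap(2.3562 − 2.3562) = 0.0000; ω₁ = Δθ/dt₁ = 0.0000
distance = √((1.5−3)² + (2−0.5)²) = 2.1213; v₂ = distance/dt₂ = 0.8485

ω₁ = 0.0000, v₂ = 0.8485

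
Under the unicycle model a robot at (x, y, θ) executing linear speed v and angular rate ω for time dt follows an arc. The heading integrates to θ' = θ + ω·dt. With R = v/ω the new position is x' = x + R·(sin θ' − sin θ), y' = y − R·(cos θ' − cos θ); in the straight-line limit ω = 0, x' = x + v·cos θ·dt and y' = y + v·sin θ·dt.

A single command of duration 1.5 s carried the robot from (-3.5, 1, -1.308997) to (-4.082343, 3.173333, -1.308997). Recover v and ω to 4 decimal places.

Δθ = -1.308997 − -1.308997 = 0.000000
ω = Δθ/dt = 0.000000/1.5 = 0.0000
ω = 0 → v = (Δx·cos θ + Δy·sin θ)/dt = -1.5000

v = -1.5000, ω = 0.0000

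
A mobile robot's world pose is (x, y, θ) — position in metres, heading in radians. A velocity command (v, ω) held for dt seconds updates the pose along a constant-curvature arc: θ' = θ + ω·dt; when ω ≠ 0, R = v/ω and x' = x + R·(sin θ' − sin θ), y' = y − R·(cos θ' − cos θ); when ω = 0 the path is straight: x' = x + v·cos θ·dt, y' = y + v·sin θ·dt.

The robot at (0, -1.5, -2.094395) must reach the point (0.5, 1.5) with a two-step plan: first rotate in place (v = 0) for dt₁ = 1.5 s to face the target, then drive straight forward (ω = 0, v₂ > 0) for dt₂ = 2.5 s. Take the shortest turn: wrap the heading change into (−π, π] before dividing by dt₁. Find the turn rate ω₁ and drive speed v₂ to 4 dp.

heading to target = atan2(1.5−-1.5, 0.5−0) = 1.4056
Δθ = wrap(1.4056 − -2.0944) = -2.7831; ω₁ = Δθ/dt₁ = -1.8554
distance = √((0.5−0)² + (1.5−-1.5)²) = 3.0414; v₂ = distance/dt₂ = 1.2166

ω₁ = -1.8554, v₂ = 1.2166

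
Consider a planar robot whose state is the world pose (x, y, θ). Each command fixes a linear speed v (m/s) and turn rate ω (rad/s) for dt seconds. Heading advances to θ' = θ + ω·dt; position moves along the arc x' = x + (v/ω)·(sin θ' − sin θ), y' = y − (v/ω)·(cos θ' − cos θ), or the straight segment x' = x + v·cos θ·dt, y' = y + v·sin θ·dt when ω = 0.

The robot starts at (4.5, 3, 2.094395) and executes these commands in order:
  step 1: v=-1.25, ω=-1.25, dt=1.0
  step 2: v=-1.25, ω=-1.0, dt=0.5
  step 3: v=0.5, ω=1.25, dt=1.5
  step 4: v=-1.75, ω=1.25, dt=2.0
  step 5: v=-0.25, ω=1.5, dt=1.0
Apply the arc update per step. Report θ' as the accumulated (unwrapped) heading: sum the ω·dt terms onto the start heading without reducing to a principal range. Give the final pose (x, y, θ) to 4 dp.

(6.4125, 3.1283, 6.2194)

step 1: θ'=0.8444 (R=1.0000) → pose (4.3815, 1.8358, 0.8444)
step 2: θ'=0.3444 (R=1.2500) → pose (3.8691, 1.4894, 0.3444)
step 3: θ'=2.2194 (R=0.4000) → pose (4.0528, 2.1076, 2.2194)
step 4: θ'=4.7194 (R=-1.4000) → pose (6.5685, 2.9631, 4.7194)
step 5: θ'=6.2194 (R=-0.1667) → pose (6.4125, 3.1283, 6.2194)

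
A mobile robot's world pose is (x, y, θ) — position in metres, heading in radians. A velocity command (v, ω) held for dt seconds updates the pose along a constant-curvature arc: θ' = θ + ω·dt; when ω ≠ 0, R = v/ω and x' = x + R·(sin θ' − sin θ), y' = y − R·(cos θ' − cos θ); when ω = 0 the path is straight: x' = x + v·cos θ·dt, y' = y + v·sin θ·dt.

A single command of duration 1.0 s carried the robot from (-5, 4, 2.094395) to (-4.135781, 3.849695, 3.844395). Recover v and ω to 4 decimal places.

v = -1.0000, ω = 1.7500

Δθ = 3.844395 − 2.094395 = 1.750000
ω = Δθ/dt = 1.750000/1.0 = 1.7500
R = Δx/(sin θ' − sin θ) = -0.5714
v = R·ω = -0.5714·1.7500 = -1.0000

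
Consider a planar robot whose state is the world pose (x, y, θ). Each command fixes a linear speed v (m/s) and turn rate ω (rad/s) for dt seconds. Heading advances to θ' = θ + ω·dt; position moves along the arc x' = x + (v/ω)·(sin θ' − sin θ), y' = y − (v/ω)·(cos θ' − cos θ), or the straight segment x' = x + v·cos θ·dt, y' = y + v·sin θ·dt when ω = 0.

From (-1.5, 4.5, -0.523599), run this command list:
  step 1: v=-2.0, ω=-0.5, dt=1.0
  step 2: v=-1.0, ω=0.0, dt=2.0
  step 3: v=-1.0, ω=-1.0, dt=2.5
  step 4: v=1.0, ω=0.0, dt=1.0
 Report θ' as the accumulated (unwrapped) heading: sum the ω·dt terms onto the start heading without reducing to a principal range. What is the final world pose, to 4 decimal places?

(-3.6577, 9.4119, -3.5236)

step 1: θ'=-1.0236 (R=4.0000) → pose (-2.9159, 5.8829, -1.0236)
step 2: θ'=-1.0236 (straight) → pose (-3.9565, 7.5909, -1.0236)
step 3: θ'=-3.5236 (R=1.0000) → pose (-2.7298, 9.0391, -3.5236)
step 4: θ'=-3.5236 (straight) → pose (-3.6577, 9.4119, -3.5236)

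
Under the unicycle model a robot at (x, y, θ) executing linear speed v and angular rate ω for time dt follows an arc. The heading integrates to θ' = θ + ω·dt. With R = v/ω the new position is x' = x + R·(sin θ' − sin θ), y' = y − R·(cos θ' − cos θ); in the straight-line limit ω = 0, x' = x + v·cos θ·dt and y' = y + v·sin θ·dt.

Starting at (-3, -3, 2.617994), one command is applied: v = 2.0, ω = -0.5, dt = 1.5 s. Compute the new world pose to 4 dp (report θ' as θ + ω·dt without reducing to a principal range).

θ' = 2.6180 + -0.5·1.5 = 1.8680
R = v/ω = 2.0/-0.5 = -4.0000
x' = -3 + -4.0000·(sin 1.8680 − sin 2.6180) = -4.8246
y' = -3 − -4.0000·(cos 1.8680 − cos 2.6180) = -0.7073

(-4.8246, -0.7073, 1.8680)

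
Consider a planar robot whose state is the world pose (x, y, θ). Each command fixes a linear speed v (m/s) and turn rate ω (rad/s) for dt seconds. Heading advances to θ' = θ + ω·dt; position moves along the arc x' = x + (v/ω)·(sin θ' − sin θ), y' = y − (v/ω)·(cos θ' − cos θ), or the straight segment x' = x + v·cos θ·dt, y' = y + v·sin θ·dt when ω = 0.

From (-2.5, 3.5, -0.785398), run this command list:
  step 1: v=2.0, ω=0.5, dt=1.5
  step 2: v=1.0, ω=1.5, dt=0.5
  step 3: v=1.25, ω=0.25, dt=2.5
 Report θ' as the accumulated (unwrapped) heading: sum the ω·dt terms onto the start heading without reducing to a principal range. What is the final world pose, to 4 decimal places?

(2.2377, 5.1247, 1.3396)

step 1: θ'=-0.0354 (R=4.0000) → pose (0.1869, 2.3309, -0.0354)
step 2: θ'=0.7146 (R=0.6667) → pose (0.6473, 2.4936, 0.7146)
step 3: θ'=1.3396 (R=5.0000) → pose (2.2377, 5.1247, 1.3396)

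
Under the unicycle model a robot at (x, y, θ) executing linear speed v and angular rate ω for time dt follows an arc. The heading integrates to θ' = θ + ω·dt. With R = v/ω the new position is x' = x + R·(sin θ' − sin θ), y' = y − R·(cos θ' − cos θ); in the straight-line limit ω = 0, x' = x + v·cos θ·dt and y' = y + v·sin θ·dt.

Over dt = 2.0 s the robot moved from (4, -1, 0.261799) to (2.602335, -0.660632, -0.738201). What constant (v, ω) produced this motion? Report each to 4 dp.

v = -0.7500, ω = -0.5000

Δθ = -0.738201 − 0.261799 = -1.000000
ω = Δθ/dt = -1.000000/2.0 = -0.5000
R = Δx/(sin θ' − sin θ) = 1.5000
v = R·ω = 1.5000·-0.5000 = -0.7500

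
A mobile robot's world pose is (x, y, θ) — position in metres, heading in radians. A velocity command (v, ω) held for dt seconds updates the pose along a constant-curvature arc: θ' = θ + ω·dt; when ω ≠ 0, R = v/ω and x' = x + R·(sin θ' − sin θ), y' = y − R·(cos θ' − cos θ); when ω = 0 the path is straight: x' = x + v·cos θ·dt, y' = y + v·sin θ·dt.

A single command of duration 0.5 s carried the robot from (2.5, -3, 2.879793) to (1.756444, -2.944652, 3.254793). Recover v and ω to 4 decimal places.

Δθ = 3.254793 − 2.879793 = 0.375000
ω = Δθ/dt = 0.375000/0.5 = 0.7500
R = Δx/(sin θ' − sin θ) = 2.0000
v = R·ω = 2.0000·0.7500 = 1.5000

v = 1.5000, ω = 0.7500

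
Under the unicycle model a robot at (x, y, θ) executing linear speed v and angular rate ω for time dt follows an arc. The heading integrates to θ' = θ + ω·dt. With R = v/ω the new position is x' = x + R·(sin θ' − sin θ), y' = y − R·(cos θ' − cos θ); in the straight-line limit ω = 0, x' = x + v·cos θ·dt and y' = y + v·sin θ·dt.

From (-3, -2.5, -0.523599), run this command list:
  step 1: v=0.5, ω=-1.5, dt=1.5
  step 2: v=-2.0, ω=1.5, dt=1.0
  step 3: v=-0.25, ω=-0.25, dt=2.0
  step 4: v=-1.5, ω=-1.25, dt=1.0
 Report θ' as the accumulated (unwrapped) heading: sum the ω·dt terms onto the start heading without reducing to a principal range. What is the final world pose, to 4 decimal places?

step 1: θ'=-2.7736 (R=-0.3333) → pose (-3.0468, -3.0997, -2.7736)
step 2: θ'=-1.2736 (R=-1.3333) → pose (-2.2515, -1.4652, -1.2736)
step 3: θ'=-1.7736 (R=1.0000) → pose (-2.2749, -0.9709, -1.7736)
step 4: θ'=-3.0236 (R=1.2000) → pose (-1.2407, -0.0210, -3.0236)

(-1.2407, -0.0210, -3.0236)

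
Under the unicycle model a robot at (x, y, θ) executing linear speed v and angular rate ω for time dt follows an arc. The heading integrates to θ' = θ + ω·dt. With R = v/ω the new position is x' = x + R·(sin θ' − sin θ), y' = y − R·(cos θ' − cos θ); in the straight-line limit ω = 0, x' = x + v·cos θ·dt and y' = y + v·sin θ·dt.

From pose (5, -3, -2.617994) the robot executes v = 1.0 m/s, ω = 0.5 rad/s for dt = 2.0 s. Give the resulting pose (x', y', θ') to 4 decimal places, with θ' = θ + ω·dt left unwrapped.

(4.0022, -4.6377, -1.6180)

θ' = -2.6180 + 0.5·2.0 = -1.6180
R = v/ω = 1.0/0.5 = 2.0000
x' = 5 + 2.0000·(sin -1.6180 − sin -2.6180) = 4.0022
y' = -3 − 2.0000·(cos -1.6180 − cos -2.6180) = -4.6377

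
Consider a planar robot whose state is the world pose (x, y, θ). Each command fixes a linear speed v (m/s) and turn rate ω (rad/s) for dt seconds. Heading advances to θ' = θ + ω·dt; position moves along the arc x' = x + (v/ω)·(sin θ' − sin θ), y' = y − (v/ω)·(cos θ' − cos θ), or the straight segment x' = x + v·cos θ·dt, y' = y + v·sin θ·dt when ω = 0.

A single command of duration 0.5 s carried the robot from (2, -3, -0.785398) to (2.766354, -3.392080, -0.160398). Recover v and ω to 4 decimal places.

Δθ = -0.160398 − -0.785398 = 0.625000
ω = Δθ/dt = 0.625000/0.5 = 1.2500
R = Δx/(sin θ' − sin θ) = 1.4000
v = R·ω = 1.4000·1.2500 = 1.7500

v = 1.7500, ω = 1.2500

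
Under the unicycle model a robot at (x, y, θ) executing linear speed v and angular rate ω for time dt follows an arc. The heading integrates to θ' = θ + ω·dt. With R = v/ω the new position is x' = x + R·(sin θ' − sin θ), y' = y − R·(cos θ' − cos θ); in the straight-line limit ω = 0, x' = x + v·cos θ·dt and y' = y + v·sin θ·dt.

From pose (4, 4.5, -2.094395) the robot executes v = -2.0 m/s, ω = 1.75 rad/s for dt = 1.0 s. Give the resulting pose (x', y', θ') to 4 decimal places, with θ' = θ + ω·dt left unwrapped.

θ' = -2.0944 + 1.75·1.0 = -0.3444
R = v/ω = -2.0/1.75 = -1.1429
x' = 4 + -1.1429·(sin -0.3444 − sin -2.0944) = 3.3961
y' = 4.5 − -1.1429·(cos -0.3444 − cos -2.0944) = 6.1472

(3.3961, 6.1472, -0.3444)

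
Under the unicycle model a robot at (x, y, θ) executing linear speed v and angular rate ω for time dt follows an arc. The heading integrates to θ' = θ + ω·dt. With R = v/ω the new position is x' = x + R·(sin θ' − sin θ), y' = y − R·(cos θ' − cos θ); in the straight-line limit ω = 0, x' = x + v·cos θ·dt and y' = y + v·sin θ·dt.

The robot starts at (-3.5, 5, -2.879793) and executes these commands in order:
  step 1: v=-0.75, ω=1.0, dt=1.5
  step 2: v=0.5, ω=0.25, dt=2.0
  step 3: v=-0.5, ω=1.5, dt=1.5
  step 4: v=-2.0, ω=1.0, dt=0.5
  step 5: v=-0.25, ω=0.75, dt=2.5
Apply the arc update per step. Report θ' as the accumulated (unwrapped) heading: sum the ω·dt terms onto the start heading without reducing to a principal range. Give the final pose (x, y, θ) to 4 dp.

step 1: θ'=-1.3798 (R=-0.7500) → pose (-2.9578, 5.8668, -1.3798)
step 2: θ'=-0.8798 (R=2.0000) → pose (-2.5353, 4.9719, -0.8798)
step 3: θ'=1.3702 (R=-0.3333) → pose (-3.1189, 4.8259, 1.3702)
step 4: θ'=1.8702 (R=-2.0000) → pose (-3.0700, 3.8375, 1.8702)
step 5: θ'=3.7452 (R=-0.3333) → pose (-2.5623, 3.6614, 3.7452)

(-2.5623, 3.6614, 3.7452)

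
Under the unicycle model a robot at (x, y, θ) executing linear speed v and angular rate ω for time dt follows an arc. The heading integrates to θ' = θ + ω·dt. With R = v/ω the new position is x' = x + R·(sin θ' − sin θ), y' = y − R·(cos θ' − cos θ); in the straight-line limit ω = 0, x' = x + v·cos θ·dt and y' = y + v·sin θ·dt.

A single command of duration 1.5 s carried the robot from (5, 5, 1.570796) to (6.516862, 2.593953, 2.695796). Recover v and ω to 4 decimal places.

Δθ = 2.695796 − 1.570796 = 1.125000
ω = Δθ/dt = 1.125000/1.5 = 0.7500
R = −Δy/(cos θ' − cos θ) = -2.6667
v = R·ω = -2.6667·0.7500 = -2.0000

v = -2.0000, ω = 0.7500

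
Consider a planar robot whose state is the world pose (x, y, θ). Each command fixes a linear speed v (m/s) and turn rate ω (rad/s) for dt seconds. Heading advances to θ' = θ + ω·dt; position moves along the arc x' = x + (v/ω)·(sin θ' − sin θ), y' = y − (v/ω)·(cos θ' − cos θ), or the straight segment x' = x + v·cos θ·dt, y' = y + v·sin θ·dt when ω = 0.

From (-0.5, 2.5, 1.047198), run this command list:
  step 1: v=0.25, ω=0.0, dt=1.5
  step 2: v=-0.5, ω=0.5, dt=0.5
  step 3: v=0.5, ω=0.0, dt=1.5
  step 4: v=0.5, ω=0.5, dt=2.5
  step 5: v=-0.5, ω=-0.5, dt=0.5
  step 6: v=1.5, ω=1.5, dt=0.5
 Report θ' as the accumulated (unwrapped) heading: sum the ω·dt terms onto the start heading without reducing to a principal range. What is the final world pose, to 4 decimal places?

step 1: θ'=1.0472 (straight) → pose (-0.3125, 2.8248, 1.0472)
step 2: θ'=1.2972 (R=-1.0000) → pose (-0.4093, 2.5950, 1.2972)
step 3: θ'=1.2972 (straight) → pose (-0.2066, 3.3171, 1.2972)
step 4: θ'=2.5472 (R=1.0000) → pose (-0.6094, 4.4157, 2.5472)
step 5: θ'=2.2972 (R=1.0000) → pose (-0.4219, 4.2514, 2.2972)
step 6: θ'=3.0472 (R=1.0000) → pose (-1.0752, 4.5828, 3.0472)

(-1.0752, 4.5828, 3.0472)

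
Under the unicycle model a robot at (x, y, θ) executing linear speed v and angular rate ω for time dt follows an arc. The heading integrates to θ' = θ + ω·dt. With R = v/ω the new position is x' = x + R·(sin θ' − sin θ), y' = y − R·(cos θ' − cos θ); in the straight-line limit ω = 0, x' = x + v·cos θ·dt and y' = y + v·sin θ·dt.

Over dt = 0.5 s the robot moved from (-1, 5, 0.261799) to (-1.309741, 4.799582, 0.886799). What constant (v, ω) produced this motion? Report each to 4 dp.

v = -0.7500, ω = 1.2500

Δθ = 0.886799 − 0.261799 = 0.625000
ω = Δθ/dt = 0.625000/0.5 = 1.2500
R = Δx/(sin θ' − sin θ) = -0.6000
v = R·ω = -0.6000·1.2500 = -0.7500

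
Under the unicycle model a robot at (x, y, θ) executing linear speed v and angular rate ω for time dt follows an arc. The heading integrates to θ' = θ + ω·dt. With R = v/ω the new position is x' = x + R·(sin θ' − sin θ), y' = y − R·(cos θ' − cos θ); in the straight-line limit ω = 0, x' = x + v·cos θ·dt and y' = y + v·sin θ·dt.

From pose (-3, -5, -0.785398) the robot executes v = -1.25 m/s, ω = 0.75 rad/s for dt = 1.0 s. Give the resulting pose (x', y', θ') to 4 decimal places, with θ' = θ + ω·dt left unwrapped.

θ' = -0.7854 + 0.75·1.0 = -0.0354
R = v/ω = -1.25/0.75 = -1.6667
x' = -3 + -1.6667·(sin -0.0354 − sin -0.7854) = -4.1195
y' = -5 − -1.6667·(cos -0.0354 − cos -0.7854) = -4.5129

(-4.1195, -4.5129, -0.0354)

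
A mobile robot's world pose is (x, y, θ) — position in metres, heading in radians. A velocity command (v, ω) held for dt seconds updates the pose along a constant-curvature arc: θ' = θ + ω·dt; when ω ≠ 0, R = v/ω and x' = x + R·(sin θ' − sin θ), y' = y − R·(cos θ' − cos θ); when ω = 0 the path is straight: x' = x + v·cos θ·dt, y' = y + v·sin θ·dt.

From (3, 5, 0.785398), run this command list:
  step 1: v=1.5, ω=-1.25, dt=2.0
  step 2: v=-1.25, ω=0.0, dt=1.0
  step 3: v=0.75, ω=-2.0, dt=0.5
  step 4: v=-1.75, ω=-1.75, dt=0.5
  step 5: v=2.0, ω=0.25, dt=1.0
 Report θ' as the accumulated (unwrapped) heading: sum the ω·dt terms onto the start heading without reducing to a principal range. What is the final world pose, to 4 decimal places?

step 1: θ'=-1.7146 (R=-1.2000) → pose (5.0361, 3.9795, -1.7146)
step 2: θ'=-1.7146 (straight) → pose (5.2153, 5.2166, -1.7146)
step 3: θ'=-2.7146 (R=-0.3750) → pose (4.9995, 4.9290, -2.7146)
step 4: θ'=-3.5896 (R=1.0000) → pose (5.8468, 4.9201, -3.5896)
step 5: θ'=-3.3396 (R=8.0000) → pose (3.9551, 5.5533, -3.3396)

(3.9551, 5.5533, -3.3396)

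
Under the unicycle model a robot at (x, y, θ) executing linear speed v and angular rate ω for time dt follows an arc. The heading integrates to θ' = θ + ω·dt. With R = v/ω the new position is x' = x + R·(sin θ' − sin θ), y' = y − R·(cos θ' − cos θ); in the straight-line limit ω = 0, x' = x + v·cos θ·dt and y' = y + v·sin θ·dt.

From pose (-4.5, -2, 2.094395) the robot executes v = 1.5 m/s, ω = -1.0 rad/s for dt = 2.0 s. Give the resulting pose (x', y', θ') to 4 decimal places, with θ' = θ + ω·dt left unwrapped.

(-3.3423, 0.2433, 0.0944)

θ' = 2.0944 + -1.0·2.0 = 0.0944
R = v/ω = 1.5/-1.0 = -1.5000
x' = -4.5 + -1.5000·(sin 0.0944 − sin 2.0944) = -3.3423
y' = -2 − -1.5000·(cos 0.0944 − cos 2.0944) = 0.2433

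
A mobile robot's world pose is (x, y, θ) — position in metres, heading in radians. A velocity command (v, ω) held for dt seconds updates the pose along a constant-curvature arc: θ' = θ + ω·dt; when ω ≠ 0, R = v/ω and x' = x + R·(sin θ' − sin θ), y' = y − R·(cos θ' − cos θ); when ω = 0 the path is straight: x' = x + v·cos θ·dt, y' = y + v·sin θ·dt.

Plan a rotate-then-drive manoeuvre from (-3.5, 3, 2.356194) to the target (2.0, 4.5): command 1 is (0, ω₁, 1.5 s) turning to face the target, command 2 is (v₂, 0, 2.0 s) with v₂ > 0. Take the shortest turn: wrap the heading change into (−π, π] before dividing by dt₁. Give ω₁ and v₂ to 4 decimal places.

heading to target = atan2(4.5−3, 2−-3.5) = 0.2663
Δθ = wrap(0.2663 − 2.3562) = -2.0899; ω₁ = Δθ/dt₁ = -1.3933
distance = √((2−-3.5)² + (4.5−3)²) = 5.7009; v₂ = distance/dt₂ = 2.8504

ω₁ = -1.3933, v₂ = 2.8504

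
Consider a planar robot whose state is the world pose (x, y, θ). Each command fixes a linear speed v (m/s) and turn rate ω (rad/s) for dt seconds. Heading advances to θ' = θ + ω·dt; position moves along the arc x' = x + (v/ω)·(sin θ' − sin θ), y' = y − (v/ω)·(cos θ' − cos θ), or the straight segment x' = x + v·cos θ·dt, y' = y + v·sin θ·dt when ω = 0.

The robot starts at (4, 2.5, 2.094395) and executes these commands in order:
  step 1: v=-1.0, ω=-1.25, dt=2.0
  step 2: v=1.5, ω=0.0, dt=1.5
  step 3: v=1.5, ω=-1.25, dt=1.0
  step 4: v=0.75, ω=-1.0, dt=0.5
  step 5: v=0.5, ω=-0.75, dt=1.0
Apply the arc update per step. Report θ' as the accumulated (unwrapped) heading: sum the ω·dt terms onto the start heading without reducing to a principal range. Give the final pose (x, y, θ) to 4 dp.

step 1: θ'=-0.4056 (R=0.8000) → pose (2.9915, 1.3649, -0.4056)
step 2: θ'=-0.4056 (straight) → pose (5.0590, 0.4771, -0.4056)
step 3: θ'=-1.6556 (R=-1.2000) → pose (5.7812, -0.7272, -1.6556)
step 4: θ'=-2.1556 (R=-0.7500) → pose (5.6592, -1.0777, -2.1556)
step 5: θ'=-2.9056 (R=-0.6667) → pose (5.2592, -1.3578, -2.9056)

(5.2592, -1.3578, -2.9056)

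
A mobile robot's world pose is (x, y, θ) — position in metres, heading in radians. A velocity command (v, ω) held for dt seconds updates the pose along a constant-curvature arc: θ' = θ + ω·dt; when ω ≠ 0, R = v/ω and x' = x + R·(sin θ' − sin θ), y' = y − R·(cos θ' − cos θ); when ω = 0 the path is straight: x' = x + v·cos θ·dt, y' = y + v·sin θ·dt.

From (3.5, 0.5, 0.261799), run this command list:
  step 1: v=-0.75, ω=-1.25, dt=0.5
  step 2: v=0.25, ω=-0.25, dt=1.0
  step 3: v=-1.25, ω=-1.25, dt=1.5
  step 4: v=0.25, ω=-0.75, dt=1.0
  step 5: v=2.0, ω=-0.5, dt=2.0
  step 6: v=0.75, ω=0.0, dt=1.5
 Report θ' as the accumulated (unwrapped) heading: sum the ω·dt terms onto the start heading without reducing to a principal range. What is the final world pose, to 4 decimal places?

(-0.6019, 5.1022, -4.2382)

step 1: θ'=-0.3632 (R=0.6000) → pose (3.1315, 0.5187, -0.3632)
step 2: θ'=-0.6132 (R=-1.0000) → pose (3.3518, 0.4017, -0.6132)
step 3: θ'=-2.4882 (R=1.0000) → pose (3.3194, 2.0136, -2.4882)
step 4: θ'=-3.2382 (R=-0.3333) → pose (3.0846, 1.9465, -3.2382)
step 5: θ'=-4.2382 (R=-4.0000) → pose (-0.0882, 4.1014, -4.2382)
step 6: θ'=-4.2382 (straight) → pose (-0.6019, 5.1022, -4.2382)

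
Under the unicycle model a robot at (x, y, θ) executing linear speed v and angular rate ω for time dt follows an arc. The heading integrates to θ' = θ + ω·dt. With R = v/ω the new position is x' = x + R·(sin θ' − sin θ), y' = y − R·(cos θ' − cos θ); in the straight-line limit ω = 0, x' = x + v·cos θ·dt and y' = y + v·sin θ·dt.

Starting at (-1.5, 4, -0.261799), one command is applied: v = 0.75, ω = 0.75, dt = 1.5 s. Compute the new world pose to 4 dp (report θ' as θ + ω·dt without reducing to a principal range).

(-0.4813, 4.3159, 0.8632)

θ' = -0.2618 + 0.75·1.5 = 0.8632
R = v/ω = 0.75/0.75 = 1.0000
x' = -1.5 + 1.0000·(sin 0.8632 − sin -0.2618) = -0.4813
y' = 4 − 1.0000·(cos 0.8632 − cos -0.2618) = 4.3159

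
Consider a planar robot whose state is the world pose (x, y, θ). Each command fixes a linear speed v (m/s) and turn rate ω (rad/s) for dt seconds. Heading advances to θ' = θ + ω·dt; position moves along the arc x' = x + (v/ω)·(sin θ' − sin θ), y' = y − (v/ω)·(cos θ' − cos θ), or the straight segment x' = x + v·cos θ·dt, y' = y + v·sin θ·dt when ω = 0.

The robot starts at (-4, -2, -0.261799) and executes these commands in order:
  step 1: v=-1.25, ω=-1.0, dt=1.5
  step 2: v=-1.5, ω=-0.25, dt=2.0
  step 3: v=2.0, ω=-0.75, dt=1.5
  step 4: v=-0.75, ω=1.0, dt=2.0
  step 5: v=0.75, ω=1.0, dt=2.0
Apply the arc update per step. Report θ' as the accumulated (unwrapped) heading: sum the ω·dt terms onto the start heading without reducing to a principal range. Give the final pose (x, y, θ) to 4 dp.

step 1: θ'=-1.7618 (R=1.2500) → pose (-4.9037, -0.5553, -1.7618)
step 2: θ'=-2.2618 (R=6.0000) → pose (-3.6365, 2.1295, -2.2618)
step 3: θ'=-3.3868 (R=-2.6667) → pose (-6.3388, 1.2421, -3.3868)
step 4: θ'=-1.3868 (R=-0.7500) → pose (-5.4194, 2.1069, -1.3868)
step 5: θ'=0.6132 (R=0.7500) → pose (-4.2504, 1.6308, 0.6132)

(-4.2504, 1.6308, 0.6132)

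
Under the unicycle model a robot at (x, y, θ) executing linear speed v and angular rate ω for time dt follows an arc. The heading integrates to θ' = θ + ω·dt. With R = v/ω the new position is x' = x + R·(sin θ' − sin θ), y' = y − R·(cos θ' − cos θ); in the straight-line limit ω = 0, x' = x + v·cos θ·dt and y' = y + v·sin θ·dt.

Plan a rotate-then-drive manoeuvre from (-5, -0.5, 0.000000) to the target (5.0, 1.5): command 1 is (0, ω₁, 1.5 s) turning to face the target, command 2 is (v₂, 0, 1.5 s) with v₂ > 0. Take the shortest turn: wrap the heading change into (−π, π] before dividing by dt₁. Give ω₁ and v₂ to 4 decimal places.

ω₁ = 0.1316, v₂ = 6.7987

heading to target = atan2(1.5−-0.5, 5−-5) = 0.1974
Δθ = wrap(0.1974 − 0.0000) = 0.1974; ω₁ = Δθ/dt₁ = 0.1316
distance = √((5−-5)² + (1.5−-0.5)²) = 10.1980; v₂ = distance/dt₂ = 6.7987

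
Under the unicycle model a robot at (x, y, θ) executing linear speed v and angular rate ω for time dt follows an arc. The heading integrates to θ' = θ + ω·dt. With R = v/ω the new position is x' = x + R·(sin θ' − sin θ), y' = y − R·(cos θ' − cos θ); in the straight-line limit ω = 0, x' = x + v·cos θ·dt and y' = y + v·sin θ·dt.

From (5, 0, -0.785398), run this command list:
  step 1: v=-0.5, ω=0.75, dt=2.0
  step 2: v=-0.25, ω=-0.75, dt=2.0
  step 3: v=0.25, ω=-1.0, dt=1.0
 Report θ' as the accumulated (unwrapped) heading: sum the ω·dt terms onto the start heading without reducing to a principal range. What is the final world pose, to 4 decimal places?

step 1: θ'=0.7146 (R=-0.6667) → pose (4.0917, 0.0322, 0.7146)
step 2: θ'=-0.7854 (R=0.3333) → pose (3.6376, 0.0482, -0.7854)
step 3: θ'=-1.7854 (R=-0.2500) → pose (3.7051, -0.1818, -1.7854)

(3.7051, -0.1818, -1.7854)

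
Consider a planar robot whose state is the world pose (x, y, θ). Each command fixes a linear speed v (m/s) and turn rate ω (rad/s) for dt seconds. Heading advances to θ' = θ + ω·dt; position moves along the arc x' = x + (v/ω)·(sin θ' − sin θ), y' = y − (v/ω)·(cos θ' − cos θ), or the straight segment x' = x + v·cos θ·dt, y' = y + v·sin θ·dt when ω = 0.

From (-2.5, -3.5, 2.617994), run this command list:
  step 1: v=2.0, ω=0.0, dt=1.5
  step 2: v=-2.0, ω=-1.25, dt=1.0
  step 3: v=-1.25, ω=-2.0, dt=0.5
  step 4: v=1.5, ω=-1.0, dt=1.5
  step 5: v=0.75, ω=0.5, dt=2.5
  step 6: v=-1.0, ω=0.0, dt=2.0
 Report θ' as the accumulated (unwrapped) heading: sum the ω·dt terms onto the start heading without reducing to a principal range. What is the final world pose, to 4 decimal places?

step 1: θ'=2.6180 (straight) → pose (-5.0981, -2.0000, 2.6180)
step 2: θ'=1.3680 (R=1.6000) → pose (-4.3309, -3.7079, 1.3680)
step 3: θ'=0.3680 (R=0.6250) → pose (-4.7182, -4.1652, 0.3680)
step 4: θ'=-1.1320 (R=-1.5000) → pose (-2.8207, -4.9275, -1.1320)
step 5: θ'=0.1180 (R=1.5000) → pose (-1.2862, -5.7798, 0.1180)
step 6: θ'=0.1180 (straight) → pose (-3.2723, -6.0152, 0.1180)

(-3.2723, -6.0152, 0.1180)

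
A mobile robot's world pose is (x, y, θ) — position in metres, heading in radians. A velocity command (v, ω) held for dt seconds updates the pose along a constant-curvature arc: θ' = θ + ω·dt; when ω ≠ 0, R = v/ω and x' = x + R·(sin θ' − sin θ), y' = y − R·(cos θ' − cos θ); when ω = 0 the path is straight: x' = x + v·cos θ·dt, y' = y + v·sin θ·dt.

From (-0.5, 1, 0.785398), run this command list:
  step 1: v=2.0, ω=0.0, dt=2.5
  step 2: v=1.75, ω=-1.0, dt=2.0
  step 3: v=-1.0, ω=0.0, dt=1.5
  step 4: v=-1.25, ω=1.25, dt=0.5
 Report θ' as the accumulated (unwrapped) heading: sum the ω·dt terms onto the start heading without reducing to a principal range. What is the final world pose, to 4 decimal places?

step 1: θ'=0.7854 (straight) → pose (3.0355, 4.5355, 0.7854)
step 2: θ'=-1.2146 (R=-1.7500) → pose (5.9131, 3.9083, -1.2146)
step 3: θ'=-1.2146 (straight) → pose (5.3901, 5.3142, -1.2146)
step 4: θ'=-0.5896 (R=-1.0000) → pose (5.0089, 5.7966, -0.5896)

(5.0089, 5.7966, -0.5896)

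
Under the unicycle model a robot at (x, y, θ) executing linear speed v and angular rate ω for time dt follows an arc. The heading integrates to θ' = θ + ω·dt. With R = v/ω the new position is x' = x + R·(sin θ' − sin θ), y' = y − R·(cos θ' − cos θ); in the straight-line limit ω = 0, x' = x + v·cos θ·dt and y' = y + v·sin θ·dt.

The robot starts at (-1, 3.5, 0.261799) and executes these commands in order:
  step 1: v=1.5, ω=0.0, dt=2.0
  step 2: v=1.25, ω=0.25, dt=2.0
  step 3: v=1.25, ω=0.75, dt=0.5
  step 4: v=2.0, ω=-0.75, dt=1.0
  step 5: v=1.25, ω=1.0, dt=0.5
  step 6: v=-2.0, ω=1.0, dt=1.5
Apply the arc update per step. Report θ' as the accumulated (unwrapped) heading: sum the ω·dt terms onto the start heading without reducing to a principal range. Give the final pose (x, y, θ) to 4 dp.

step 1: θ'=0.2618 (straight) → pose (1.8978, 4.2765, 0.2618)
step 2: θ'=0.7618 (R=5.0000) → pose (4.0548, 5.4881, 0.7618)
step 3: θ'=1.1368 (R=1.6667) → pose (4.4166, 5.9933, 1.1368)
step 4: θ'=0.3868 (R=-2.6667) → pose (5.8301, 7.3416, 0.3868)
step 5: θ'=0.8868 (R=1.2500) → pose (6.3274, 7.7094, 0.8868)
step 6: θ'=2.3868 (R=-2.0000) → pose (6.5072, 4.9888, 2.3868)

(6.5072, 4.9888, 2.3868)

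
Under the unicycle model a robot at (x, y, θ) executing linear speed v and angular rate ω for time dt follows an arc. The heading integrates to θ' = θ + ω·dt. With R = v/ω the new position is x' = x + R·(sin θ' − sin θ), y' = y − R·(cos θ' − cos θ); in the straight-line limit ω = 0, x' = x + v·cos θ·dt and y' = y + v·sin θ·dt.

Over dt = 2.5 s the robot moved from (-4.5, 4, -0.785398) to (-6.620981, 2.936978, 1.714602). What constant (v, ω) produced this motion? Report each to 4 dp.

Δθ = 1.714602 − -0.785398 = 2.500000
ω = Δθ/dt = 2.500000/2.5 = 1.0000
R = Δx/(sin θ' − sin θ) = -1.2500
v = R·ω = -1.2500·1.0000 = -1.2500

v = -1.2500, ω = 1.0000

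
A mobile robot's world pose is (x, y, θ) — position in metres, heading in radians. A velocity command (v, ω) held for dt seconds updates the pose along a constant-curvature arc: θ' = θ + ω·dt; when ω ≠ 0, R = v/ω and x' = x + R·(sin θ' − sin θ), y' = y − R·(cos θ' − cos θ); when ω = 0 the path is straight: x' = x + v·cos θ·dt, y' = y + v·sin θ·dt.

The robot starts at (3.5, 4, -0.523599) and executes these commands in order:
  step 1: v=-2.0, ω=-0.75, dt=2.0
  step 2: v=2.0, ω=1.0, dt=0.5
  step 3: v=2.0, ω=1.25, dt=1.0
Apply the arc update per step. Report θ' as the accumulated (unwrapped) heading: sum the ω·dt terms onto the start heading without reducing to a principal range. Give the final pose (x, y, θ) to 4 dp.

step 1: θ'=-2.0236 (R=2.6667) → pose (2.4354, 7.4760, -2.0236)
step 2: θ'=-1.5236 (R=2.0000) → pose (2.2361, 6.5067, -1.5236)
step 3: θ'=-0.2736 (R=1.6000) → pose (3.4020, 5.0417, -0.2736)

(3.4020, 5.0417, -0.2736)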